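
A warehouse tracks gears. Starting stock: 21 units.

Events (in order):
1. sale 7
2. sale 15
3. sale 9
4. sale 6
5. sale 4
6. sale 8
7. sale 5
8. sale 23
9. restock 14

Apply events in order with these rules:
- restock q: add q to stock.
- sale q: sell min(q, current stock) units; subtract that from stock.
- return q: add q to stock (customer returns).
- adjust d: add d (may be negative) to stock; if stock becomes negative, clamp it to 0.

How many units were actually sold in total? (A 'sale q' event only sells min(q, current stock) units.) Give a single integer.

Processing events:
Start: stock = 21
  Event 1 (sale 7): sell min(7,21)=7. stock: 21 - 7 = 14. total_sold = 7
  Event 2 (sale 15): sell min(15,14)=14. stock: 14 - 14 = 0. total_sold = 21
  Event 3 (sale 9): sell min(9,0)=0. stock: 0 - 0 = 0. total_sold = 21
  Event 4 (sale 6): sell min(6,0)=0. stock: 0 - 0 = 0. total_sold = 21
  Event 5 (sale 4): sell min(4,0)=0. stock: 0 - 0 = 0. total_sold = 21
  Event 6 (sale 8): sell min(8,0)=0. stock: 0 - 0 = 0. total_sold = 21
  Event 7 (sale 5): sell min(5,0)=0. stock: 0 - 0 = 0. total_sold = 21
  Event 8 (sale 23): sell min(23,0)=0. stock: 0 - 0 = 0. total_sold = 21
  Event 9 (restock 14): 0 + 14 = 14
Final: stock = 14, total_sold = 21

Answer: 21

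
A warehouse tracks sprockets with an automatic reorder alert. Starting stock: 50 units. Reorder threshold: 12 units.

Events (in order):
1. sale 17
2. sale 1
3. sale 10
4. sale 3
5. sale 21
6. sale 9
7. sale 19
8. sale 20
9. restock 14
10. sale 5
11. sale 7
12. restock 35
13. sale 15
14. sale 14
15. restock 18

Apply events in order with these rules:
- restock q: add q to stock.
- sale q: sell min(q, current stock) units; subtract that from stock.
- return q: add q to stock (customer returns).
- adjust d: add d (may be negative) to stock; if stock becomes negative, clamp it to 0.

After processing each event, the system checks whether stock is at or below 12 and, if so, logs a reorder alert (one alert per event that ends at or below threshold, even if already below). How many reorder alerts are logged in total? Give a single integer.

Processing events:
Start: stock = 50
  Event 1 (sale 17): sell min(17,50)=17. stock: 50 - 17 = 33. total_sold = 17
  Event 2 (sale 1): sell min(1,33)=1. stock: 33 - 1 = 32. total_sold = 18
  Event 3 (sale 10): sell min(10,32)=10. stock: 32 - 10 = 22. total_sold = 28
  Event 4 (sale 3): sell min(3,22)=3. stock: 22 - 3 = 19. total_sold = 31
  Event 5 (sale 21): sell min(21,19)=19. stock: 19 - 19 = 0. total_sold = 50
  Event 6 (sale 9): sell min(9,0)=0. stock: 0 - 0 = 0. total_sold = 50
  Event 7 (sale 19): sell min(19,0)=0. stock: 0 - 0 = 0. total_sold = 50
  Event 8 (sale 20): sell min(20,0)=0. stock: 0 - 0 = 0. total_sold = 50
  Event 9 (restock 14): 0 + 14 = 14
  Event 10 (sale 5): sell min(5,14)=5. stock: 14 - 5 = 9. total_sold = 55
  Event 11 (sale 7): sell min(7,9)=7. stock: 9 - 7 = 2. total_sold = 62
  Event 12 (restock 35): 2 + 35 = 37
  Event 13 (sale 15): sell min(15,37)=15. stock: 37 - 15 = 22. total_sold = 77
  Event 14 (sale 14): sell min(14,22)=14. stock: 22 - 14 = 8. total_sold = 91
  Event 15 (restock 18): 8 + 18 = 26
Final: stock = 26, total_sold = 91

Checking against threshold 12:
  After event 1: stock=33 > 12
  After event 2: stock=32 > 12
  After event 3: stock=22 > 12
  After event 4: stock=19 > 12
  After event 5: stock=0 <= 12 -> ALERT
  After event 6: stock=0 <= 12 -> ALERT
  After event 7: stock=0 <= 12 -> ALERT
  After event 8: stock=0 <= 12 -> ALERT
  After event 9: stock=14 > 12
  After event 10: stock=9 <= 12 -> ALERT
  After event 11: stock=2 <= 12 -> ALERT
  After event 12: stock=37 > 12
  After event 13: stock=22 > 12
  After event 14: stock=8 <= 12 -> ALERT
  After event 15: stock=26 > 12
Alert events: [5, 6, 7, 8, 10, 11, 14]. Count = 7

Answer: 7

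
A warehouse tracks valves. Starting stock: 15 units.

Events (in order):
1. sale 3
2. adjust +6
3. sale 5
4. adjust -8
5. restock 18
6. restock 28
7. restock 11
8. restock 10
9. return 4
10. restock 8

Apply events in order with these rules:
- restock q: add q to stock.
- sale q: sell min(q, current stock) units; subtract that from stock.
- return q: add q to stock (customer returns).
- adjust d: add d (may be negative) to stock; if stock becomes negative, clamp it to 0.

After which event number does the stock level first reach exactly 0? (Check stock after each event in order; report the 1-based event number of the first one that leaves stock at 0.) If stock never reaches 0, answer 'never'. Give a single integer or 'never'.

Processing events:
Start: stock = 15
  Event 1 (sale 3): sell min(3,15)=3. stock: 15 - 3 = 12. total_sold = 3
  Event 2 (adjust +6): 12 + 6 = 18
  Event 3 (sale 5): sell min(5,18)=5. stock: 18 - 5 = 13. total_sold = 8
  Event 4 (adjust -8): 13 + -8 = 5
  Event 5 (restock 18): 5 + 18 = 23
  Event 6 (restock 28): 23 + 28 = 51
  Event 7 (restock 11): 51 + 11 = 62
  Event 8 (restock 10): 62 + 10 = 72
  Event 9 (return 4): 72 + 4 = 76
  Event 10 (restock 8): 76 + 8 = 84
Final: stock = 84, total_sold = 8

Stock never reaches 0.

Answer: never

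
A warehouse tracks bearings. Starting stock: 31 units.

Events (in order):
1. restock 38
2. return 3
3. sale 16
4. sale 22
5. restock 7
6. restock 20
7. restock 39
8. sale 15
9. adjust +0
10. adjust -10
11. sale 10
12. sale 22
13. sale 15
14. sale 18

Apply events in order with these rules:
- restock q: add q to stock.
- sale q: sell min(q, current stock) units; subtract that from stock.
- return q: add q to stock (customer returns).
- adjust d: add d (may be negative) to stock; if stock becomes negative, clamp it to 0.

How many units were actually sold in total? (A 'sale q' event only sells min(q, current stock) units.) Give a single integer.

Processing events:
Start: stock = 31
  Event 1 (restock 38): 31 + 38 = 69
  Event 2 (return 3): 69 + 3 = 72
  Event 3 (sale 16): sell min(16,72)=16. stock: 72 - 16 = 56. total_sold = 16
  Event 4 (sale 22): sell min(22,56)=22. stock: 56 - 22 = 34. total_sold = 38
  Event 5 (restock 7): 34 + 7 = 41
  Event 6 (restock 20): 41 + 20 = 61
  Event 7 (restock 39): 61 + 39 = 100
  Event 8 (sale 15): sell min(15,100)=15. stock: 100 - 15 = 85. total_sold = 53
  Event 9 (adjust +0): 85 + 0 = 85
  Event 10 (adjust -10): 85 + -10 = 75
  Event 11 (sale 10): sell min(10,75)=10. stock: 75 - 10 = 65. total_sold = 63
  Event 12 (sale 22): sell min(22,65)=22. stock: 65 - 22 = 43. total_sold = 85
  Event 13 (sale 15): sell min(15,43)=15. stock: 43 - 15 = 28. total_sold = 100
  Event 14 (sale 18): sell min(18,28)=18. stock: 28 - 18 = 10. total_sold = 118
Final: stock = 10, total_sold = 118

Answer: 118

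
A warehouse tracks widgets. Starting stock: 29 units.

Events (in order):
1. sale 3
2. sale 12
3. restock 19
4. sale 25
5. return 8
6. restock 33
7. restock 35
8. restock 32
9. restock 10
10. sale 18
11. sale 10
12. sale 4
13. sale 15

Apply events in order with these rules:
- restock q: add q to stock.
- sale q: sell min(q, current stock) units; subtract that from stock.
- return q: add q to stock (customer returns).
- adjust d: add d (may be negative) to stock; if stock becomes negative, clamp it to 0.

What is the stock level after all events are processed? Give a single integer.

Processing events:
Start: stock = 29
  Event 1 (sale 3): sell min(3,29)=3. stock: 29 - 3 = 26. total_sold = 3
  Event 2 (sale 12): sell min(12,26)=12. stock: 26 - 12 = 14. total_sold = 15
  Event 3 (restock 19): 14 + 19 = 33
  Event 4 (sale 25): sell min(25,33)=25. stock: 33 - 25 = 8. total_sold = 40
  Event 5 (return 8): 8 + 8 = 16
  Event 6 (restock 33): 16 + 33 = 49
  Event 7 (restock 35): 49 + 35 = 84
  Event 8 (restock 32): 84 + 32 = 116
  Event 9 (restock 10): 116 + 10 = 126
  Event 10 (sale 18): sell min(18,126)=18. stock: 126 - 18 = 108. total_sold = 58
  Event 11 (sale 10): sell min(10,108)=10. stock: 108 - 10 = 98. total_sold = 68
  Event 12 (sale 4): sell min(4,98)=4. stock: 98 - 4 = 94. total_sold = 72
  Event 13 (sale 15): sell min(15,94)=15. stock: 94 - 15 = 79. total_sold = 87
Final: stock = 79, total_sold = 87

Answer: 79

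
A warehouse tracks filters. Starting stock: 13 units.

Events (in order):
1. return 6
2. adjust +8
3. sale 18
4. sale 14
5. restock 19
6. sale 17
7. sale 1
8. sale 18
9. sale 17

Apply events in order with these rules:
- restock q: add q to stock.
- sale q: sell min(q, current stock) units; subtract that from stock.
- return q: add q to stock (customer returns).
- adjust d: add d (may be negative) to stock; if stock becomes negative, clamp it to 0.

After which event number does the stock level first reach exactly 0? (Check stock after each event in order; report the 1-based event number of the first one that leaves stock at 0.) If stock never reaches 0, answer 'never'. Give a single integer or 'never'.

Answer: 4

Derivation:
Processing events:
Start: stock = 13
  Event 1 (return 6): 13 + 6 = 19
  Event 2 (adjust +8): 19 + 8 = 27
  Event 3 (sale 18): sell min(18,27)=18. stock: 27 - 18 = 9. total_sold = 18
  Event 4 (sale 14): sell min(14,9)=9. stock: 9 - 9 = 0. total_sold = 27
  Event 5 (restock 19): 0 + 19 = 19
  Event 6 (sale 17): sell min(17,19)=17. stock: 19 - 17 = 2. total_sold = 44
  Event 7 (sale 1): sell min(1,2)=1. stock: 2 - 1 = 1. total_sold = 45
  Event 8 (sale 18): sell min(18,1)=1. stock: 1 - 1 = 0. total_sold = 46
  Event 9 (sale 17): sell min(17,0)=0. stock: 0 - 0 = 0. total_sold = 46
Final: stock = 0, total_sold = 46

First zero at event 4.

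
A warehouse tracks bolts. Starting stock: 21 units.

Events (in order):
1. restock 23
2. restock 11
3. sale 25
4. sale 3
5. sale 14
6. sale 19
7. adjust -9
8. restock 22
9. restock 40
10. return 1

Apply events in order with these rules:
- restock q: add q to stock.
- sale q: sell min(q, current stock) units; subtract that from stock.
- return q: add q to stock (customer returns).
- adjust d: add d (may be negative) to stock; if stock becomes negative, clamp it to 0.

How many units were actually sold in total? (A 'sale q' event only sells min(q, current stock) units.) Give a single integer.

Answer: 55

Derivation:
Processing events:
Start: stock = 21
  Event 1 (restock 23): 21 + 23 = 44
  Event 2 (restock 11): 44 + 11 = 55
  Event 3 (sale 25): sell min(25,55)=25. stock: 55 - 25 = 30. total_sold = 25
  Event 4 (sale 3): sell min(3,30)=3. stock: 30 - 3 = 27. total_sold = 28
  Event 5 (sale 14): sell min(14,27)=14. stock: 27 - 14 = 13. total_sold = 42
  Event 6 (sale 19): sell min(19,13)=13. stock: 13 - 13 = 0. total_sold = 55
  Event 7 (adjust -9): 0 + -9 = 0 (clamped to 0)
  Event 8 (restock 22): 0 + 22 = 22
  Event 9 (restock 40): 22 + 40 = 62
  Event 10 (return 1): 62 + 1 = 63
Final: stock = 63, total_sold = 55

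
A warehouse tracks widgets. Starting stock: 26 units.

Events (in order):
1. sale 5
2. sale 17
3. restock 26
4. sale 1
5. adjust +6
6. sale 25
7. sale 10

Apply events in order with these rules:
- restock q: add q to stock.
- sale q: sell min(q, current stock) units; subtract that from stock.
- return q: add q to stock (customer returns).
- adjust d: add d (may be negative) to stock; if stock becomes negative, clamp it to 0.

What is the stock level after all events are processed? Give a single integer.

Answer: 0

Derivation:
Processing events:
Start: stock = 26
  Event 1 (sale 5): sell min(5,26)=5. stock: 26 - 5 = 21. total_sold = 5
  Event 2 (sale 17): sell min(17,21)=17. stock: 21 - 17 = 4. total_sold = 22
  Event 3 (restock 26): 4 + 26 = 30
  Event 4 (sale 1): sell min(1,30)=1. stock: 30 - 1 = 29. total_sold = 23
  Event 5 (adjust +6): 29 + 6 = 35
  Event 6 (sale 25): sell min(25,35)=25. stock: 35 - 25 = 10. total_sold = 48
  Event 7 (sale 10): sell min(10,10)=10. stock: 10 - 10 = 0. total_sold = 58
Final: stock = 0, total_sold = 58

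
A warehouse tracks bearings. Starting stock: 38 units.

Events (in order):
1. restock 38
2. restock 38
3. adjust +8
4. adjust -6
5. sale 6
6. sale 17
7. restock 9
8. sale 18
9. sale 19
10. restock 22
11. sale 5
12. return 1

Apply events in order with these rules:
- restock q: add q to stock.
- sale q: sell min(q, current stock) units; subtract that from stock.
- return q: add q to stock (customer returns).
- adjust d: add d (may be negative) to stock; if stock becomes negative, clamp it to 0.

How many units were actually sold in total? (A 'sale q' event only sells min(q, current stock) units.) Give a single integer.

Answer: 65

Derivation:
Processing events:
Start: stock = 38
  Event 1 (restock 38): 38 + 38 = 76
  Event 2 (restock 38): 76 + 38 = 114
  Event 3 (adjust +8): 114 + 8 = 122
  Event 4 (adjust -6): 122 + -6 = 116
  Event 5 (sale 6): sell min(6,116)=6. stock: 116 - 6 = 110. total_sold = 6
  Event 6 (sale 17): sell min(17,110)=17. stock: 110 - 17 = 93. total_sold = 23
  Event 7 (restock 9): 93 + 9 = 102
  Event 8 (sale 18): sell min(18,102)=18. stock: 102 - 18 = 84. total_sold = 41
  Event 9 (sale 19): sell min(19,84)=19. stock: 84 - 19 = 65. total_sold = 60
  Event 10 (restock 22): 65 + 22 = 87
  Event 11 (sale 5): sell min(5,87)=5. stock: 87 - 5 = 82. total_sold = 65
  Event 12 (return 1): 82 + 1 = 83
Final: stock = 83, total_sold = 65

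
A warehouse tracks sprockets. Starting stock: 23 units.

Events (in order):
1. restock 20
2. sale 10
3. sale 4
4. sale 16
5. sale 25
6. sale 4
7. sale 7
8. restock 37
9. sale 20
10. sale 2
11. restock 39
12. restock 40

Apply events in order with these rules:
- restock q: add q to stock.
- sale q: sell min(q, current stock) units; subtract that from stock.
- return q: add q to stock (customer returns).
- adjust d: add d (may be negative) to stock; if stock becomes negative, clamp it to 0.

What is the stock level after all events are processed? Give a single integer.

Answer: 94

Derivation:
Processing events:
Start: stock = 23
  Event 1 (restock 20): 23 + 20 = 43
  Event 2 (sale 10): sell min(10,43)=10. stock: 43 - 10 = 33. total_sold = 10
  Event 3 (sale 4): sell min(4,33)=4. stock: 33 - 4 = 29. total_sold = 14
  Event 4 (sale 16): sell min(16,29)=16. stock: 29 - 16 = 13. total_sold = 30
  Event 5 (sale 25): sell min(25,13)=13. stock: 13 - 13 = 0. total_sold = 43
  Event 6 (sale 4): sell min(4,0)=0. stock: 0 - 0 = 0. total_sold = 43
  Event 7 (sale 7): sell min(7,0)=0. stock: 0 - 0 = 0. total_sold = 43
  Event 8 (restock 37): 0 + 37 = 37
  Event 9 (sale 20): sell min(20,37)=20. stock: 37 - 20 = 17. total_sold = 63
  Event 10 (sale 2): sell min(2,17)=2. stock: 17 - 2 = 15. total_sold = 65
  Event 11 (restock 39): 15 + 39 = 54
  Event 12 (restock 40): 54 + 40 = 94
Final: stock = 94, total_sold = 65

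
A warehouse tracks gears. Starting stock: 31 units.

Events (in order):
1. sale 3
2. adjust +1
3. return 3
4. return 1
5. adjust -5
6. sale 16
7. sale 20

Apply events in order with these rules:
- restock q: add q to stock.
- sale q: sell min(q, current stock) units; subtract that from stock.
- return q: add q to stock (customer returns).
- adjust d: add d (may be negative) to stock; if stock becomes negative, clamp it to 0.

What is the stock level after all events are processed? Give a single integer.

Processing events:
Start: stock = 31
  Event 1 (sale 3): sell min(3,31)=3. stock: 31 - 3 = 28. total_sold = 3
  Event 2 (adjust +1): 28 + 1 = 29
  Event 3 (return 3): 29 + 3 = 32
  Event 4 (return 1): 32 + 1 = 33
  Event 5 (adjust -5): 33 + -5 = 28
  Event 6 (sale 16): sell min(16,28)=16. stock: 28 - 16 = 12. total_sold = 19
  Event 7 (sale 20): sell min(20,12)=12. stock: 12 - 12 = 0. total_sold = 31
Final: stock = 0, total_sold = 31

Answer: 0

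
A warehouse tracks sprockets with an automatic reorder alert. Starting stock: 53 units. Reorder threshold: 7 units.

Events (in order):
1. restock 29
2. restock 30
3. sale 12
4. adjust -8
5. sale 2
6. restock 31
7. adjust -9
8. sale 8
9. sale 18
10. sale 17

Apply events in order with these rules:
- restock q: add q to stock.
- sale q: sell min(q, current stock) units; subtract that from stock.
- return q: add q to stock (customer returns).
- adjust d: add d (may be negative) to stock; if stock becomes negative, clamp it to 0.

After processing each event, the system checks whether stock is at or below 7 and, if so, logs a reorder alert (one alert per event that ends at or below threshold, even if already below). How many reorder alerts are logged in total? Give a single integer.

Answer: 0

Derivation:
Processing events:
Start: stock = 53
  Event 1 (restock 29): 53 + 29 = 82
  Event 2 (restock 30): 82 + 30 = 112
  Event 3 (sale 12): sell min(12,112)=12. stock: 112 - 12 = 100. total_sold = 12
  Event 4 (adjust -8): 100 + -8 = 92
  Event 5 (sale 2): sell min(2,92)=2. stock: 92 - 2 = 90. total_sold = 14
  Event 6 (restock 31): 90 + 31 = 121
  Event 7 (adjust -9): 121 + -9 = 112
  Event 8 (sale 8): sell min(8,112)=8. stock: 112 - 8 = 104. total_sold = 22
  Event 9 (sale 18): sell min(18,104)=18. stock: 104 - 18 = 86. total_sold = 40
  Event 10 (sale 17): sell min(17,86)=17. stock: 86 - 17 = 69. total_sold = 57
Final: stock = 69, total_sold = 57

Checking against threshold 7:
  After event 1: stock=82 > 7
  After event 2: stock=112 > 7
  After event 3: stock=100 > 7
  After event 4: stock=92 > 7
  After event 5: stock=90 > 7
  After event 6: stock=121 > 7
  After event 7: stock=112 > 7
  After event 8: stock=104 > 7
  After event 9: stock=86 > 7
  After event 10: stock=69 > 7
Alert events: []. Count = 0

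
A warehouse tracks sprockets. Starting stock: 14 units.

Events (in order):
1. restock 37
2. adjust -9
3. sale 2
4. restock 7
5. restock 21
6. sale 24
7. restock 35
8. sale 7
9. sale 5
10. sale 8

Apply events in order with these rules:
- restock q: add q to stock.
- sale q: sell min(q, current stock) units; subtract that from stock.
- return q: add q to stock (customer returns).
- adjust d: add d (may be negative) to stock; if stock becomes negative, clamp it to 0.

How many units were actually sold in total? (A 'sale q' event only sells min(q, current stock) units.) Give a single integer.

Answer: 46

Derivation:
Processing events:
Start: stock = 14
  Event 1 (restock 37): 14 + 37 = 51
  Event 2 (adjust -9): 51 + -9 = 42
  Event 3 (sale 2): sell min(2,42)=2. stock: 42 - 2 = 40. total_sold = 2
  Event 4 (restock 7): 40 + 7 = 47
  Event 5 (restock 21): 47 + 21 = 68
  Event 6 (sale 24): sell min(24,68)=24. stock: 68 - 24 = 44. total_sold = 26
  Event 7 (restock 35): 44 + 35 = 79
  Event 8 (sale 7): sell min(7,79)=7. stock: 79 - 7 = 72. total_sold = 33
  Event 9 (sale 5): sell min(5,72)=5. stock: 72 - 5 = 67. total_sold = 38
  Event 10 (sale 8): sell min(8,67)=8. stock: 67 - 8 = 59. total_sold = 46
Final: stock = 59, total_sold = 46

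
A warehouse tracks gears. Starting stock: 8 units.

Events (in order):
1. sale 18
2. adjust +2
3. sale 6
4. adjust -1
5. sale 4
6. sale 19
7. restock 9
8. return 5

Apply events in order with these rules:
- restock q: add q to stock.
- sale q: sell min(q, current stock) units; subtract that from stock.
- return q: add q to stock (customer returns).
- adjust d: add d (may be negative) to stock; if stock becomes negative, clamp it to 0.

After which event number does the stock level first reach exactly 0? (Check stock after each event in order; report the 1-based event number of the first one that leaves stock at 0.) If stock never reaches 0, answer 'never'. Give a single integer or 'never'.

Processing events:
Start: stock = 8
  Event 1 (sale 18): sell min(18,8)=8. stock: 8 - 8 = 0. total_sold = 8
  Event 2 (adjust +2): 0 + 2 = 2
  Event 3 (sale 6): sell min(6,2)=2. stock: 2 - 2 = 0. total_sold = 10
  Event 4 (adjust -1): 0 + -1 = 0 (clamped to 0)
  Event 5 (sale 4): sell min(4,0)=0. stock: 0 - 0 = 0. total_sold = 10
  Event 6 (sale 19): sell min(19,0)=0. stock: 0 - 0 = 0. total_sold = 10
  Event 7 (restock 9): 0 + 9 = 9
  Event 8 (return 5): 9 + 5 = 14
Final: stock = 14, total_sold = 10

First zero at event 1.

Answer: 1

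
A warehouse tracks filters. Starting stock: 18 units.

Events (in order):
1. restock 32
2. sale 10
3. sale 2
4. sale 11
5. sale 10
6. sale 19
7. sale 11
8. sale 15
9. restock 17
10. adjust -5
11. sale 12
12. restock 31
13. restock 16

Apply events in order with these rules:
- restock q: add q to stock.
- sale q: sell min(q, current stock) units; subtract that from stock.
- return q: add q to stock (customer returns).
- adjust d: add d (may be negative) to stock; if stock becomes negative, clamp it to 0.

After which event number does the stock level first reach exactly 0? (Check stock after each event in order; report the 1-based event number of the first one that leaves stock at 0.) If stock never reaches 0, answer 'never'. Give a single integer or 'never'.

Answer: 6

Derivation:
Processing events:
Start: stock = 18
  Event 1 (restock 32): 18 + 32 = 50
  Event 2 (sale 10): sell min(10,50)=10. stock: 50 - 10 = 40. total_sold = 10
  Event 3 (sale 2): sell min(2,40)=2. stock: 40 - 2 = 38. total_sold = 12
  Event 4 (sale 11): sell min(11,38)=11. stock: 38 - 11 = 27. total_sold = 23
  Event 5 (sale 10): sell min(10,27)=10. stock: 27 - 10 = 17. total_sold = 33
  Event 6 (sale 19): sell min(19,17)=17. stock: 17 - 17 = 0. total_sold = 50
  Event 7 (sale 11): sell min(11,0)=0. stock: 0 - 0 = 0. total_sold = 50
  Event 8 (sale 15): sell min(15,0)=0. stock: 0 - 0 = 0. total_sold = 50
  Event 9 (restock 17): 0 + 17 = 17
  Event 10 (adjust -5): 17 + -5 = 12
  Event 11 (sale 12): sell min(12,12)=12. stock: 12 - 12 = 0. total_sold = 62
  Event 12 (restock 31): 0 + 31 = 31
  Event 13 (restock 16): 31 + 16 = 47
Final: stock = 47, total_sold = 62

First zero at event 6.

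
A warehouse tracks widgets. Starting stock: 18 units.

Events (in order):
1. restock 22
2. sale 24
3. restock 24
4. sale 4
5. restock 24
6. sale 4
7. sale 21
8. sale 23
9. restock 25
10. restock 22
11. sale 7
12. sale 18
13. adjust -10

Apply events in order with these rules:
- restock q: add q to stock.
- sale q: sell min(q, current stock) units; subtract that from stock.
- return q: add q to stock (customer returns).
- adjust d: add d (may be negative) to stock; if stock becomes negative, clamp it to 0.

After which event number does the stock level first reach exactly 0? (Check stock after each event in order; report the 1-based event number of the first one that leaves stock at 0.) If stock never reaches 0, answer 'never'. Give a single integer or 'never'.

Processing events:
Start: stock = 18
  Event 1 (restock 22): 18 + 22 = 40
  Event 2 (sale 24): sell min(24,40)=24. stock: 40 - 24 = 16. total_sold = 24
  Event 3 (restock 24): 16 + 24 = 40
  Event 4 (sale 4): sell min(4,40)=4. stock: 40 - 4 = 36. total_sold = 28
  Event 5 (restock 24): 36 + 24 = 60
  Event 6 (sale 4): sell min(4,60)=4. stock: 60 - 4 = 56. total_sold = 32
  Event 7 (sale 21): sell min(21,56)=21. stock: 56 - 21 = 35. total_sold = 53
  Event 8 (sale 23): sell min(23,35)=23. stock: 35 - 23 = 12. total_sold = 76
  Event 9 (restock 25): 12 + 25 = 37
  Event 10 (restock 22): 37 + 22 = 59
  Event 11 (sale 7): sell min(7,59)=7. stock: 59 - 7 = 52. total_sold = 83
  Event 12 (sale 18): sell min(18,52)=18. stock: 52 - 18 = 34. total_sold = 101
  Event 13 (adjust -10): 34 + -10 = 24
Final: stock = 24, total_sold = 101

Stock never reaches 0.

Answer: never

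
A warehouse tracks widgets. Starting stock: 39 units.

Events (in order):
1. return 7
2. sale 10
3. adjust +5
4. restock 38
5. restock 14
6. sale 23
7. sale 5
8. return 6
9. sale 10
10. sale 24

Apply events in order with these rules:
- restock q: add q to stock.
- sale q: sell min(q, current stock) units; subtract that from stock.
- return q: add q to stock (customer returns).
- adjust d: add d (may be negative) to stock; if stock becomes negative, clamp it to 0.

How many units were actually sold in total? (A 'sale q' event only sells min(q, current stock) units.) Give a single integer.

Answer: 72

Derivation:
Processing events:
Start: stock = 39
  Event 1 (return 7): 39 + 7 = 46
  Event 2 (sale 10): sell min(10,46)=10. stock: 46 - 10 = 36. total_sold = 10
  Event 3 (adjust +5): 36 + 5 = 41
  Event 4 (restock 38): 41 + 38 = 79
  Event 5 (restock 14): 79 + 14 = 93
  Event 6 (sale 23): sell min(23,93)=23. stock: 93 - 23 = 70. total_sold = 33
  Event 7 (sale 5): sell min(5,70)=5. stock: 70 - 5 = 65. total_sold = 38
  Event 8 (return 6): 65 + 6 = 71
  Event 9 (sale 10): sell min(10,71)=10. stock: 71 - 10 = 61. total_sold = 48
  Event 10 (sale 24): sell min(24,61)=24. stock: 61 - 24 = 37. total_sold = 72
Final: stock = 37, total_sold = 72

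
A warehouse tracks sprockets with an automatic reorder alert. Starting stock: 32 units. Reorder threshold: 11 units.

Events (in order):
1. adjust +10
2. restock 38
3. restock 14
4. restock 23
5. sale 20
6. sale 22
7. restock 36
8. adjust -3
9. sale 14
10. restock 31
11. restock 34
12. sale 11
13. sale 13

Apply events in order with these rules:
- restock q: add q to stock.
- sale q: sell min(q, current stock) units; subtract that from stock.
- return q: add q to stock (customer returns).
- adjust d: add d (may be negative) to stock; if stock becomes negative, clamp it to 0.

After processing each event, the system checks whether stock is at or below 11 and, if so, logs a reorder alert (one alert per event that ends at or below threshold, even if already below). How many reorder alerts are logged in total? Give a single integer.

Answer: 0

Derivation:
Processing events:
Start: stock = 32
  Event 1 (adjust +10): 32 + 10 = 42
  Event 2 (restock 38): 42 + 38 = 80
  Event 3 (restock 14): 80 + 14 = 94
  Event 4 (restock 23): 94 + 23 = 117
  Event 5 (sale 20): sell min(20,117)=20. stock: 117 - 20 = 97. total_sold = 20
  Event 6 (sale 22): sell min(22,97)=22. stock: 97 - 22 = 75. total_sold = 42
  Event 7 (restock 36): 75 + 36 = 111
  Event 8 (adjust -3): 111 + -3 = 108
  Event 9 (sale 14): sell min(14,108)=14. stock: 108 - 14 = 94. total_sold = 56
  Event 10 (restock 31): 94 + 31 = 125
  Event 11 (restock 34): 125 + 34 = 159
  Event 12 (sale 11): sell min(11,159)=11. stock: 159 - 11 = 148. total_sold = 67
  Event 13 (sale 13): sell min(13,148)=13. stock: 148 - 13 = 135. total_sold = 80
Final: stock = 135, total_sold = 80

Checking against threshold 11:
  After event 1: stock=42 > 11
  After event 2: stock=80 > 11
  After event 3: stock=94 > 11
  After event 4: stock=117 > 11
  After event 5: stock=97 > 11
  After event 6: stock=75 > 11
  After event 7: stock=111 > 11
  After event 8: stock=108 > 11
  After event 9: stock=94 > 11
  After event 10: stock=125 > 11
  After event 11: stock=159 > 11
  After event 12: stock=148 > 11
  After event 13: stock=135 > 11
Alert events: []. Count = 0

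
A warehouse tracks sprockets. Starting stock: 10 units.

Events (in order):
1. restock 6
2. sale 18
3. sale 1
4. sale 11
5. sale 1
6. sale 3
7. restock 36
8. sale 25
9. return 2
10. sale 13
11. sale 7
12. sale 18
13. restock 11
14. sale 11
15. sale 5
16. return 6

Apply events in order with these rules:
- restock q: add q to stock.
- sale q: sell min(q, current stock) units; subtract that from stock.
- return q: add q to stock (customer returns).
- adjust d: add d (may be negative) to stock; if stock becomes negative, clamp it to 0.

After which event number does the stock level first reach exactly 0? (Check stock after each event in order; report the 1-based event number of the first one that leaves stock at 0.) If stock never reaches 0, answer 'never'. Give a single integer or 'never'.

Processing events:
Start: stock = 10
  Event 1 (restock 6): 10 + 6 = 16
  Event 2 (sale 18): sell min(18,16)=16. stock: 16 - 16 = 0. total_sold = 16
  Event 3 (sale 1): sell min(1,0)=0. stock: 0 - 0 = 0. total_sold = 16
  Event 4 (sale 11): sell min(11,0)=0. stock: 0 - 0 = 0. total_sold = 16
  Event 5 (sale 1): sell min(1,0)=0. stock: 0 - 0 = 0. total_sold = 16
  Event 6 (sale 3): sell min(3,0)=0. stock: 0 - 0 = 0. total_sold = 16
  Event 7 (restock 36): 0 + 36 = 36
  Event 8 (sale 25): sell min(25,36)=25. stock: 36 - 25 = 11. total_sold = 41
  Event 9 (return 2): 11 + 2 = 13
  Event 10 (sale 13): sell min(13,13)=13. stock: 13 - 13 = 0. total_sold = 54
  Event 11 (sale 7): sell min(7,0)=0. stock: 0 - 0 = 0. total_sold = 54
  Event 12 (sale 18): sell min(18,0)=0. stock: 0 - 0 = 0. total_sold = 54
  Event 13 (restock 11): 0 + 11 = 11
  Event 14 (sale 11): sell min(11,11)=11. stock: 11 - 11 = 0. total_sold = 65
  Event 15 (sale 5): sell min(5,0)=0. stock: 0 - 0 = 0. total_sold = 65
  Event 16 (return 6): 0 + 6 = 6
Final: stock = 6, total_sold = 65

First zero at event 2.

Answer: 2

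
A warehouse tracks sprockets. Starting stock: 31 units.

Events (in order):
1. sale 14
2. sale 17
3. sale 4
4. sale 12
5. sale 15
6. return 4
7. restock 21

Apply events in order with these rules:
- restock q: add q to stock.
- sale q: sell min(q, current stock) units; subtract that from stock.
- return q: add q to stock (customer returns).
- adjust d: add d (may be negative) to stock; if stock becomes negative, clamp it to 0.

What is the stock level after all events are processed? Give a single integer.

Processing events:
Start: stock = 31
  Event 1 (sale 14): sell min(14,31)=14. stock: 31 - 14 = 17. total_sold = 14
  Event 2 (sale 17): sell min(17,17)=17. stock: 17 - 17 = 0. total_sold = 31
  Event 3 (sale 4): sell min(4,0)=0. stock: 0 - 0 = 0. total_sold = 31
  Event 4 (sale 12): sell min(12,0)=0. stock: 0 - 0 = 0. total_sold = 31
  Event 5 (sale 15): sell min(15,0)=0. stock: 0 - 0 = 0. total_sold = 31
  Event 6 (return 4): 0 + 4 = 4
  Event 7 (restock 21): 4 + 21 = 25
Final: stock = 25, total_sold = 31

Answer: 25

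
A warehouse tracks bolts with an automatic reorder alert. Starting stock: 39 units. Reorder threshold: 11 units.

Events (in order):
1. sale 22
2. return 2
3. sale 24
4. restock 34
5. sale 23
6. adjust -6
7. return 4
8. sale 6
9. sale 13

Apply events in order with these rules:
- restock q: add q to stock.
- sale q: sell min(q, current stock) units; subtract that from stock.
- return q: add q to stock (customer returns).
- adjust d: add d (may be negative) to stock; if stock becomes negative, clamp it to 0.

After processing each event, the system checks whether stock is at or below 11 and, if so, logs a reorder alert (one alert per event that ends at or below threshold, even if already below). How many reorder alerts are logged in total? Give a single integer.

Processing events:
Start: stock = 39
  Event 1 (sale 22): sell min(22,39)=22. stock: 39 - 22 = 17. total_sold = 22
  Event 2 (return 2): 17 + 2 = 19
  Event 3 (sale 24): sell min(24,19)=19. stock: 19 - 19 = 0. total_sold = 41
  Event 4 (restock 34): 0 + 34 = 34
  Event 5 (sale 23): sell min(23,34)=23. stock: 34 - 23 = 11. total_sold = 64
  Event 6 (adjust -6): 11 + -6 = 5
  Event 7 (return 4): 5 + 4 = 9
  Event 8 (sale 6): sell min(6,9)=6. stock: 9 - 6 = 3. total_sold = 70
  Event 9 (sale 13): sell min(13,3)=3. stock: 3 - 3 = 0. total_sold = 73
Final: stock = 0, total_sold = 73

Checking against threshold 11:
  After event 1: stock=17 > 11
  After event 2: stock=19 > 11
  After event 3: stock=0 <= 11 -> ALERT
  After event 4: stock=34 > 11
  After event 5: stock=11 <= 11 -> ALERT
  After event 6: stock=5 <= 11 -> ALERT
  After event 7: stock=9 <= 11 -> ALERT
  After event 8: stock=3 <= 11 -> ALERT
  After event 9: stock=0 <= 11 -> ALERT
Alert events: [3, 5, 6, 7, 8, 9]. Count = 6

Answer: 6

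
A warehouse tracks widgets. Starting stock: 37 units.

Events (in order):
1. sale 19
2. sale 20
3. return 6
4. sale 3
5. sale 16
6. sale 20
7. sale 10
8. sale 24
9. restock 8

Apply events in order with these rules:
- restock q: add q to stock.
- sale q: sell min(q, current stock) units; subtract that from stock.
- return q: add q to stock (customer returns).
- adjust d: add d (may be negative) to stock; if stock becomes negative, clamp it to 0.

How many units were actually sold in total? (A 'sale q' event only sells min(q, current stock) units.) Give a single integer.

Answer: 43

Derivation:
Processing events:
Start: stock = 37
  Event 1 (sale 19): sell min(19,37)=19. stock: 37 - 19 = 18. total_sold = 19
  Event 2 (sale 20): sell min(20,18)=18. stock: 18 - 18 = 0. total_sold = 37
  Event 3 (return 6): 0 + 6 = 6
  Event 4 (sale 3): sell min(3,6)=3. stock: 6 - 3 = 3. total_sold = 40
  Event 5 (sale 16): sell min(16,3)=3. stock: 3 - 3 = 0. total_sold = 43
  Event 6 (sale 20): sell min(20,0)=0. stock: 0 - 0 = 0. total_sold = 43
  Event 7 (sale 10): sell min(10,0)=0. stock: 0 - 0 = 0. total_sold = 43
  Event 8 (sale 24): sell min(24,0)=0. stock: 0 - 0 = 0. total_sold = 43
  Event 9 (restock 8): 0 + 8 = 8
Final: stock = 8, total_sold = 43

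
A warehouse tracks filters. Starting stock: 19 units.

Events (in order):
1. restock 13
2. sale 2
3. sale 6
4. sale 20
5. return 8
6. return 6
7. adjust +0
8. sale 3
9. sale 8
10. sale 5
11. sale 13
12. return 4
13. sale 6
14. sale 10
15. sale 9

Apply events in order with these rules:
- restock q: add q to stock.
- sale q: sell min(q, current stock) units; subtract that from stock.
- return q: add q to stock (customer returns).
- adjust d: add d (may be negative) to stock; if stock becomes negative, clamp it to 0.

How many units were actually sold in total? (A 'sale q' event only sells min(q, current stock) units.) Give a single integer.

Answer: 50

Derivation:
Processing events:
Start: stock = 19
  Event 1 (restock 13): 19 + 13 = 32
  Event 2 (sale 2): sell min(2,32)=2. stock: 32 - 2 = 30. total_sold = 2
  Event 3 (sale 6): sell min(6,30)=6. stock: 30 - 6 = 24. total_sold = 8
  Event 4 (sale 20): sell min(20,24)=20. stock: 24 - 20 = 4. total_sold = 28
  Event 5 (return 8): 4 + 8 = 12
  Event 6 (return 6): 12 + 6 = 18
  Event 7 (adjust +0): 18 + 0 = 18
  Event 8 (sale 3): sell min(3,18)=3. stock: 18 - 3 = 15. total_sold = 31
  Event 9 (sale 8): sell min(8,15)=8. stock: 15 - 8 = 7. total_sold = 39
  Event 10 (sale 5): sell min(5,7)=5. stock: 7 - 5 = 2. total_sold = 44
  Event 11 (sale 13): sell min(13,2)=2. stock: 2 - 2 = 0. total_sold = 46
  Event 12 (return 4): 0 + 4 = 4
  Event 13 (sale 6): sell min(6,4)=4. stock: 4 - 4 = 0. total_sold = 50
  Event 14 (sale 10): sell min(10,0)=0. stock: 0 - 0 = 0. total_sold = 50
  Event 15 (sale 9): sell min(9,0)=0. stock: 0 - 0 = 0. total_sold = 50
Final: stock = 0, total_sold = 50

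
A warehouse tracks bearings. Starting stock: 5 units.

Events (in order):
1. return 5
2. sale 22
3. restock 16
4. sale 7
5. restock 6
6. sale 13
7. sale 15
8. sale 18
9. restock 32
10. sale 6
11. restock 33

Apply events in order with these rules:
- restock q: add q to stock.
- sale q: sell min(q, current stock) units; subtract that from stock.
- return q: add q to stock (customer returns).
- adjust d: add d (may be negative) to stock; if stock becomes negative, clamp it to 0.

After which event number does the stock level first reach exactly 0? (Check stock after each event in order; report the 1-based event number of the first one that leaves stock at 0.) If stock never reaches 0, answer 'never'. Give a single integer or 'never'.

Answer: 2

Derivation:
Processing events:
Start: stock = 5
  Event 1 (return 5): 5 + 5 = 10
  Event 2 (sale 22): sell min(22,10)=10. stock: 10 - 10 = 0. total_sold = 10
  Event 3 (restock 16): 0 + 16 = 16
  Event 4 (sale 7): sell min(7,16)=7. stock: 16 - 7 = 9. total_sold = 17
  Event 5 (restock 6): 9 + 6 = 15
  Event 6 (sale 13): sell min(13,15)=13. stock: 15 - 13 = 2. total_sold = 30
  Event 7 (sale 15): sell min(15,2)=2. stock: 2 - 2 = 0. total_sold = 32
  Event 8 (sale 18): sell min(18,0)=0. stock: 0 - 0 = 0. total_sold = 32
  Event 9 (restock 32): 0 + 32 = 32
  Event 10 (sale 6): sell min(6,32)=6. stock: 32 - 6 = 26. total_sold = 38
  Event 11 (restock 33): 26 + 33 = 59
Final: stock = 59, total_sold = 38

First zero at event 2.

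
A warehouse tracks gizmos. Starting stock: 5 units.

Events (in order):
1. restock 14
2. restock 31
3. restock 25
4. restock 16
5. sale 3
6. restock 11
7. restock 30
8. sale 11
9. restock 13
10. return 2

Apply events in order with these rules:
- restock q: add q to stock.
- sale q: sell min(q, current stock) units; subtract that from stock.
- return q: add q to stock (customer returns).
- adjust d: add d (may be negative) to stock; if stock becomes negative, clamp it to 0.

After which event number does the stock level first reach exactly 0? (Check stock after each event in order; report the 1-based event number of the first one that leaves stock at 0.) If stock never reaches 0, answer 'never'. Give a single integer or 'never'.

Answer: never

Derivation:
Processing events:
Start: stock = 5
  Event 1 (restock 14): 5 + 14 = 19
  Event 2 (restock 31): 19 + 31 = 50
  Event 3 (restock 25): 50 + 25 = 75
  Event 4 (restock 16): 75 + 16 = 91
  Event 5 (sale 3): sell min(3,91)=3. stock: 91 - 3 = 88. total_sold = 3
  Event 6 (restock 11): 88 + 11 = 99
  Event 7 (restock 30): 99 + 30 = 129
  Event 8 (sale 11): sell min(11,129)=11. stock: 129 - 11 = 118. total_sold = 14
  Event 9 (restock 13): 118 + 13 = 131
  Event 10 (return 2): 131 + 2 = 133
Final: stock = 133, total_sold = 14

Stock never reaches 0.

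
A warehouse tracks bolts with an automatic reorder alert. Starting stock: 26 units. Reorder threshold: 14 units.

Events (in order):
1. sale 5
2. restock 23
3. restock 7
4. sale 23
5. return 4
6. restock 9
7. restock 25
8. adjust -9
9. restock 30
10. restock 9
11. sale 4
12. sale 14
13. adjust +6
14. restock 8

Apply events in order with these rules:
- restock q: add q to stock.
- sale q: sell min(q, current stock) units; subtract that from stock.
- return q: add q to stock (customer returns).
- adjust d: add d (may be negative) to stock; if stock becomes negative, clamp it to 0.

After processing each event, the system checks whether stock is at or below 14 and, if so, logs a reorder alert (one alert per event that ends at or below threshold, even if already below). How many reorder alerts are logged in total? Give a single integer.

Answer: 0

Derivation:
Processing events:
Start: stock = 26
  Event 1 (sale 5): sell min(5,26)=5. stock: 26 - 5 = 21. total_sold = 5
  Event 2 (restock 23): 21 + 23 = 44
  Event 3 (restock 7): 44 + 7 = 51
  Event 4 (sale 23): sell min(23,51)=23. stock: 51 - 23 = 28. total_sold = 28
  Event 5 (return 4): 28 + 4 = 32
  Event 6 (restock 9): 32 + 9 = 41
  Event 7 (restock 25): 41 + 25 = 66
  Event 8 (adjust -9): 66 + -9 = 57
  Event 9 (restock 30): 57 + 30 = 87
  Event 10 (restock 9): 87 + 9 = 96
  Event 11 (sale 4): sell min(4,96)=4. stock: 96 - 4 = 92. total_sold = 32
  Event 12 (sale 14): sell min(14,92)=14. stock: 92 - 14 = 78. total_sold = 46
  Event 13 (adjust +6): 78 + 6 = 84
  Event 14 (restock 8): 84 + 8 = 92
Final: stock = 92, total_sold = 46

Checking against threshold 14:
  After event 1: stock=21 > 14
  After event 2: stock=44 > 14
  After event 3: stock=51 > 14
  After event 4: stock=28 > 14
  After event 5: stock=32 > 14
  After event 6: stock=41 > 14
  After event 7: stock=66 > 14
  After event 8: stock=57 > 14
  After event 9: stock=87 > 14
  After event 10: stock=96 > 14
  After event 11: stock=92 > 14
  After event 12: stock=78 > 14
  After event 13: stock=84 > 14
  After event 14: stock=92 > 14
Alert events: []. Count = 0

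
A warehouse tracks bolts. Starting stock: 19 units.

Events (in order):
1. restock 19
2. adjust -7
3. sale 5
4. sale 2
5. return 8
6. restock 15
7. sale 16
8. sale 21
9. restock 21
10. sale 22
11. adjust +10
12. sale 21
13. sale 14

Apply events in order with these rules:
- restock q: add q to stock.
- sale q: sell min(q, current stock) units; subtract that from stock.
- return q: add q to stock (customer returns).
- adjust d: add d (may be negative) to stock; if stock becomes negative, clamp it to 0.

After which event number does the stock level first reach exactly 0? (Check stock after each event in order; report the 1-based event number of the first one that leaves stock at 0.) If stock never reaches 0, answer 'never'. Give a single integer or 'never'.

Processing events:
Start: stock = 19
  Event 1 (restock 19): 19 + 19 = 38
  Event 2 (adjust -7): 38 + -7 = 31
  Event 3 (sale 5): sell min(5,31)=5. stock: 31 - 5 = 26. total_sold = 5
  Event 4 (sale 2): sell min(2,26)=2. stock: 26 - 2 = 24. total_sold = 7
  Event 5 (return 8): 24 + 8 = 32
  Event 6 (restock 15): 32 + 15 = 47
  Event 7 (sale 16): sell min(16,47)=16. stock: 47 - 16 = 31. total_sold = 23
  Event 8 (sale 21): sell min(21,31)=21. stock: 31 - 21 = 10. total_sold = 44
  Event 9 (restock 21): 10 + 21 = 31
  Event 10 (sale 22): sell min(22,31)=22. stock: 31 - 22 = 9. total_sold = 66
  Event 11 (adjust +10): 9 + 10 = 19
  Event 12 (sale 21): sell min(21,19)=19. stock: 19 - 19 = 0. total_sold = 85
  Event 13 (sale 14): sell min(14,0)=0. stock: 0 - 0 = 0. total_sold = 85
Final: stock = 0, total_sold = 85

First zero at event 12.

Answer: 12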